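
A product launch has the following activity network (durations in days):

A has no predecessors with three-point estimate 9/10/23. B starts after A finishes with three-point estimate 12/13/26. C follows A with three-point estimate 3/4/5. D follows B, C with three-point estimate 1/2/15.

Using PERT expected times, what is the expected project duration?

te_A = (9 + 4·10 + 23)/6 = 72/6 = 12
te_B = (12 + 4·13 + 26)/6 = 90/6 = 15
te_C = (3 + 4·4 + 5)/6 = 24/6 = 4
te_D = (1 + 4·2 + 15)/6 = 24/6 = 4

Forward pass:
ES_A = 0; EF_A = 12
ES_B = 12; EF_B = 12+15 = 27
ES_C = 12; EF_C = 12+4 = 16
ES_D = max(EF_B=27, EF_C=16) = 27; EF_D = 27+4 = 31
Expected project duration μ = 31 days. Critical path: A → B → D.

31 days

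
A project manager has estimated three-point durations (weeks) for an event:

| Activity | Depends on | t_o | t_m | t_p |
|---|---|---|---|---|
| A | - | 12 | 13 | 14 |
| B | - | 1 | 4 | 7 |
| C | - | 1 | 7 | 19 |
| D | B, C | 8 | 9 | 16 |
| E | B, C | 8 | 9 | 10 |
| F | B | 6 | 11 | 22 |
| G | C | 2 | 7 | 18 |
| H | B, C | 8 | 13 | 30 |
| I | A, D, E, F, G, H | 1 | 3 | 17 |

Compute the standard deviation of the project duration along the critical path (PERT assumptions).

te_A = (12 + 4·13 + 14)/6 = 78/6 = 13; σ²_A = ((14−12)/6)² = 0.111
te_B = (1 + 4·4 + 7)/6 = 24/6 = 4; σ²_B = ((7−1)/6)² = 1.000
te_C = (1 + 4·7 + 19)/6 = 48/6 = 8; σ²_C = ((19−1)/6)² = 9.000
te_D = (8 + 4·9 + 16)/6 = 60/6 = 10; σ²_D = ((16−8)/6)² = 1.778
te_E = (8 + 4·9 + 10)/6 = 54/6 = 9; σ²_E = ((10−8)/6)² = 0.111
te_F = (6 + 4·11 + 22)/6 = 72/6 = 12; σ²_F = ((22−6)/6)² = 7.111
te_G = (2 + 4·7 + 18)/6 = 48/6 = 8; σ²_G = ((18−2)/6)² = 7.111
te_H = (8 + 4·13 + 30)/6 = 90/6 = 15; σ²_H = ((30−8)/6)² = 13.444
te_I = (1 + 4·3 + 17)/6 = 30/6 = 5; σ²_I = ((17−1)/6)² = 7.111

Forward pass:
ES_A = 0; EF_A = 13
ES_B = 0; EF_B = 4
ES_C = 0; EF_C = 8
ES_D = max(EF_B=4, EF_C=8) = 8; EF_D = 8+10 = 18
ES_E = max(EF_B=4, EF_C=8) = 8; EF_E = 8+9 = 17
ES_F = 4; EF_F = 4+12 = 16
ES_G = 8; EF_G = 8+8 = 16
ES_H = max(EF_B=4, EF_C=8) = 8; EF_H = 8+15 = 23
ES_I = max(EF_A=13, EF_D=18, EF_E=17, EF_F=16, EF_G=16, EF_H=23) = 23; EF_I = 23+5 = 28
Expected project duration μ = 28 weeks. Critical path: C → H → I.

Variance along critical path = 9.000 + 13.444 + 7.111 = 29.556
σ = √29.556 = 5.437 weeks

5.44 weeks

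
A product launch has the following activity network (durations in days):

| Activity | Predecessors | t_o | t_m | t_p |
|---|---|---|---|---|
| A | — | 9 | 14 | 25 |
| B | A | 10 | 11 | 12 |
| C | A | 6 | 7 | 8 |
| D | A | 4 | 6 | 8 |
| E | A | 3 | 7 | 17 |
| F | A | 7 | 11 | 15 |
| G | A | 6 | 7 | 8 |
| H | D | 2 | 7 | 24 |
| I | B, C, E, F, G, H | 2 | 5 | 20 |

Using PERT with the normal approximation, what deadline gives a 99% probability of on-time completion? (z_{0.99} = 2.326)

49.7 days

te_A = (9 + 4·14 + 25)/6 = 90/6 = 15; σ²_A = ((25−9)/6)² = 7.111
te_B = (10 + 4·11 + 12)/6 = 66/6 = 11; σ²_B = ((12−10)/6)² = 0.111
te_C = (6 + 4·7 + 8)/6 = 42/6 = 7; σ²_C = ((8−6)/6)² = 0.111
te_D = (4 + 4·6 + 8)/6 = 36/6 = 6; σ²_D = ((8−4)/6)² = 0.444
te_E = (3 + 4·7 + 17)/6 = 48/6 = 8; σ²_E = ((17−3)/6)² = 5.444
te_F = (7 + 4·11 + 15)/6 = 66/6 = 11; σ²_F = ((15−7)/6)² = 1.778
te_G = (6 + 4·7 + 8)/6 = 42/6 = 7; σ²_G = ((8−6)/6)² = 0.111
te_H = (2 + 4·7 + 24)/6 = 54/6 = 9; σ²_H = ((24−2)/6)² = 13.444
te_I = (2 + 4·5 + 20)/6 = 42/6 = 7; σ²_I = ((20−2)/6)² = 9.000

Forward pass:
ES_A = 0; EF_A = 15
ES_B = 15; EF_B = 15+11 = 26
ES_C = 15; EF_C = 15+7 = 22
ES_D = 15; EF_D = 15+6 = 21
ES_E = 15; EF_E = 15+8 = 23
ES_F = 15; EF_F = 15+11 = 26
ES_G = 15; EF_G = 15+7 = 22
ES_H = 21; EF_H = 21+9 = 30
ES_I = max(EF_B=26, EF_C=22, EF_E=23, EF_F=26, EF_G=22, EF_H=30) = 30; EF_I = 30+7 = 37
Expected project duration μ = 37 days. Critical path: A → D → H → I.

Variance along critical path = 7.111 + 0.444 + 13.444 + 9.000 = 30.000; σ = 5.477 days.
D = μ + z·σ = 37 + 2.326·5.477 = 49.7 days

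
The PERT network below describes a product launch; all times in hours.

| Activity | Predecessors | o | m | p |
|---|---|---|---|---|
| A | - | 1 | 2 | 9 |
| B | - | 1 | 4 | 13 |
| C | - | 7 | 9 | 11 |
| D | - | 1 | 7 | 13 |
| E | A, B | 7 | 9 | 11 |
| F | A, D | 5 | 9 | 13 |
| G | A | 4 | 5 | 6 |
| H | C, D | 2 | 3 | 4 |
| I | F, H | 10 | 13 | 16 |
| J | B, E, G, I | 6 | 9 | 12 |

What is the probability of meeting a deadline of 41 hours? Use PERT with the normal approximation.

0.859

te_A = (1 + 4·2 + 9)/6 = 18/6 = 3; σ²_A = ((9−1)/6)² = 1.778
te_B = (1 + 4·4 + 13)/6 = 30/6 = 5; σ²_B = ((13−1)/6)² = 4.000
te_C = (7 + 4·9 + 11)/6 = 54/6 = 9; σ²_C = ((11−7)/6)² = 0.444
te_D = (1 + 4·7 + 13)/6 = 42/6 = 7; σ²_D = ((13−1)/6)² = 4.000
te_E = (7 + 4·9 + 11)/6 = 54/6 = 9; σ²_E = ((11−7)/6)² = 0.444
te_F = (5 + 4·9 + 13)/6 = 54/6 = 9; σ²_F = ((13−5)/6)² = 1.778
te_G = (4 + 4·5 + 6)/6 = 30/6 = 5; σ²_G = ((6−4)/6)² = 0.111
te_H = (2 + 4·3 + 4)/6 = 18/6 = 3; σ²_H = ((4−2)/6)² = 0.111
te_I = (10 + 4·13 + 16)/6 = 78/6 = 13; σ²_I = ((16−10)/6)² = 1.000
te_J = (6 + 4·9 + 12)/6 = 54/6 = 9; σ²_J = ((12−6)/6)² = 1.000

Forward pass:
ES_A = 0; EF_A = 3
ES_B = 0; EF_B = 5
ES_C = 0; EF_C = 9
ES_D = 0; EF_D = 7
ES_E = max(EF_A=3, EF_B=5) = 5; EF_E = 5+9 = 14
ES_F = max(EF_A=3, EF_D=7) = 7; EF_F = 7+9 = 16
ES_G = 3; EF_G = 3+5 = 8
ES_H = max(EF_C=9, EF_D=7) = 9; EF_H = 9+3 = 12
ES_I = max(EF_F=16, EF_H=12) = 16; EF_I = 16+13 = 29
ES_J = max(EF_B=5, EF_E=14, EF_G=8, EF_I=29) = 29; EF_J = 29+9 = 38
Expected project duration μ = 38 hours. Critical path: D → F → I → J.

Variance along critical path = 4.000 + 1.778 + 1.000 + 1.000 = 7.778; σ = √7.778 = 2.789 hours.
Z = (41 − 38) / 2.789 = 1.076
P(T ≤ 41) = Φ(1.076) ≈ 0.859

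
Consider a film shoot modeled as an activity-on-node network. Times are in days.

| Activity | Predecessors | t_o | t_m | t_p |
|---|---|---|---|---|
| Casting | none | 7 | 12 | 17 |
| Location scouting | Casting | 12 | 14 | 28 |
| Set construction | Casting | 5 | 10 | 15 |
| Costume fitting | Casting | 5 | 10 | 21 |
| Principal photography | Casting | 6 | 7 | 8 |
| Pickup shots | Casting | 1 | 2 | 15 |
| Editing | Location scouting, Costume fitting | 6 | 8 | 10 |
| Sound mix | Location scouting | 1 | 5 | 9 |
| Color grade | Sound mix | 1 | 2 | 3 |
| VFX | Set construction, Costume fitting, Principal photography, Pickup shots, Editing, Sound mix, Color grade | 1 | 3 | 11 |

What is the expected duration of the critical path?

te_Casting = (7 + 4·12 + 17)/6 = 72/6 = 12
te_Location scouting = (12 + 4·14 + 28)/6 = 96/6 = 16
te_Set construction = (5 + 4·10 + 15)/6 = 60/6 = 10
te_Costume fitting = (5 + 4·10 + 21)/6 = 66/6 = 11
te_Principal photography = (6 + 4·7 + 8)/6 = 42/6 = 7
te_Pickup shots = (1 + 4·2 + 15)/6 = 24/6 = 4
te_Editing = (6 + 4·8 + 10)/6 = 48/6 = 8
te_Sound mix = (1 + 4·5 + 9)/6 = 30/6 = 5
te_Color grade = (1 + 4·2 + 3)/6 = 12/6 = 2
te_VFX = (1 + 4·3 + 11)/6 = 24/6 = 4

Forward pass:
ES_Casting = 0; EF_Casting = 12
ES_Location scouting = 12; EF_Location scouting = 12+16 = 28
ES_Set construction = 12; EF_Set construction = 12+10 = 22
ES_Costume fitting = 12; EF_Costume fitting = 12+11 = 23
ES_Principal photography = 12; EF_Principal photography = 12+7 = 19
ES_Pickup shots = 12; EF_Pickup shots = 12+4 = 16
ES_Editing = max(EF_Location scouting=28, EF_Costume fitting=23) = 28; EF_Editing = 28+8 = 36
ES_Sound mix = 28; EF_Sound mix = 28+5 = 33
ES_Color grade = 33; EF_Color grade = 33+2 = 35
ES_VFX = max(EF_Set construction=22, EF_Costume fitting=23, EF_Principal photography=19, EF_Pickup shots=16, EF_Editing=36, EF_Sound mix=33, EF_Color grade=35) = 36; EF_VFX = 36+4 = 40
Expected project duration μ = 40 days. Critical path: Casting → Location scouting → Editing → VFX.

40 days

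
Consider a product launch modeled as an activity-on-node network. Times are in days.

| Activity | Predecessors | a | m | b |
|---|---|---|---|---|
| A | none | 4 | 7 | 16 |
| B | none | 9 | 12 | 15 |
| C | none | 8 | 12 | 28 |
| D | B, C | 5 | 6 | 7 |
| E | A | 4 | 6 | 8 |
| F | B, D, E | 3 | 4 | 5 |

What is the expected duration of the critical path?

te_A = (4 + 4·7 + 16)/6 = 48/6 = 8
te_B = (9 + 4·12 + 15)/6 = 72/6 = 12
te_C = (8 + 4·12 + 28)/6 = 84/6 = 14
te_D = (5 + 4·6 + 7)/6 = 36/6 = 6
te_E = (4 + 4·6 + 8)/6 = 36/6 = 6
te_F = (3 + 4·4 + 5)/6 = 24/6 = 4

Forward pass:
ES_A = 0; EF_A = 8
ES_B = 0; EF_B = 12
ES_C = 0; EF_C = 14
ES_D = max(EF_B=12, EF_C=14) = 14; EF_D = 14+6 = 20
ES_E = 8; EF_E = 8+6 = 14
ES_F = max(EF_B=12, EF_D=20, EF_E=14) = 20; EF_F = 20+4 = 24
Expected project duration μ = 24 days. Critical path: C → D → F.

24 days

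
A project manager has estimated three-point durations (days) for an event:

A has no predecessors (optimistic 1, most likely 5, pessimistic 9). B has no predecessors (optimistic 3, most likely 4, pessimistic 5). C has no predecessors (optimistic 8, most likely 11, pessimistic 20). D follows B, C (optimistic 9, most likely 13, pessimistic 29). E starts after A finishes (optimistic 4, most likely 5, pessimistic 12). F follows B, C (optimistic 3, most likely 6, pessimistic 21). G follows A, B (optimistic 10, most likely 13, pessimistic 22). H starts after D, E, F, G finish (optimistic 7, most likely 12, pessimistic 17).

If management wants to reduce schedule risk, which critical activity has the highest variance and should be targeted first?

te_A = (1 + 4·5 + 9)/6 = 30/6 = 5; σ²_A = ((9−1)/6)² = 1.778
te_B = (3 + 4·4 + 5)/6 = 24/6 = 4; σ²_B = ((5−3)/6)² = 0.111
te_C = (8 + 4·11 + 20)/6 = 72/6 = 12; σ²_C = ((20−8)/6)² = 4.000
te_D = (9 + 4·13 + 29)/6 = 90/6 = 15; σ²_D = ((29−9)/6)² = 11.111
te_E = (4 + 4·5 + 12)/6 = 36/6 = 6; σ²_E = ((12−4)/6)² = 1.778
te_F = (3 + 4·6 + 21)/6 = 48/6 = 8; σ²_F = ((21−3)/6)² = 9.000
te_G = (10 + 4·13 + 22)/6 = 84/6 = 14; σ²_G = ((22−10)/6)² = 4.000
te_H = (7 + 4·12 + 17)/6 = 72/6 = 12; σ²_H = ((17−7)/6)² = 2.778

Forward pass:
ES_A = 0; EF_A = 5
ES_B = 0; EF_B = 4
ES_C = 0; EF_C = 12
ES_D = max(EF_B=4, EF_C=12) = 12; EF_D = 12+15 = 27
ES_E = 5; EF_E = 5+6 = 11
ES_F = max(EF_B=4, EF_C=12) = 12; EF_F = 12+8 = 20
ES_G = max(EF_A=5, EF_B=4) = 5; EF_G = 5+14 = 19
ES_H = max(EF_D=27, EF_E=11, EF_F=20, EF_G=19) = 27; EF_H = 27+12 = 39
Expected project duration μ = 39 days. Critical path: C → D → H.

Variances on critical path: σ²_C=4.000, σ²_D=11.111, σ²_H=2.778.
Largest is σ²_D = 11.111.

D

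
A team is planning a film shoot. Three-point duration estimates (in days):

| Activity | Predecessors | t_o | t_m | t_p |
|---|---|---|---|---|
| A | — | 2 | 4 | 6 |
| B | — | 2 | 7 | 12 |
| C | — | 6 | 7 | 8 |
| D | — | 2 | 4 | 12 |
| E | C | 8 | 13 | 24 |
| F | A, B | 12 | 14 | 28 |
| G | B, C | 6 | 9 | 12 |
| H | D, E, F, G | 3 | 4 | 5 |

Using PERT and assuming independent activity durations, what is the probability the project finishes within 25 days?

0.264

te_A = (2 + 4·4 + 6)/6 = 24/6 = 4; σ²_A = ((6−2)/6)² = 0.444
te_B = (2 + 4·7 + 12)/6 = 42/6 = 7; σ²_B = ((12−2)/6)² = 2.778
te_C = (6 + 4·7 + 8)/6 = 42/6 = 7; σ²_C = ((8−6)/6)² = 0.111
te_D = (2 + 4·4 + 12)/6 = 30/6 = 5; σ²_D = ((12−2)/6)² = 2.778
te_E = (8 + 4·13 + 24)/6 = 84/6 = 14; σ²_E = ((24−8)/6)² = 7.111
te_F = (12 + 4·14 + 28)/6 = 96/6 = 16; σ²_F = ((28−12)/6)² = 7.111
te_G = (6 + 4·9 + 12)/6 = 54/6 = 9; σ²_G = ((12−6)/6)² = 1.000
te_H = (3 + 4·4 + 5)/6 = 24/6 = 4; σ²_H = ((5−3)/6)² = 0.111

Forward pass:
ES_A = 0; EF_A = 4
ES_B = 0; EF_B = 7
ES_C = 0; EF_C = 7
ES_D = 0; EF_D = 5
ES_E = 7; EF_E = 7+14 = 21
ES_F = max(EF_A=4, EF_B=7) = 7; EF_F = 7+16 = 23
ES_G = max(EF_B=7, EF_C=7) = 7; EF_G = 7+9 = 16
ES_H = max(EF_D=5, EF_E=21, EF_F=23, EF_G=16) = 23; EF_H = 23+4 = 27
Expected project duration μ = 27 days. Critical path: B → F → H.

Variance along critical path = 2.778 + 7.111 + 0.111 = 10.000; σ = √10.000 = 3.162 days.
Z = (25 − 27) / 3.162 = -0.632
P(T ≤ 25) = Φ(-0.632) ≈ 0.264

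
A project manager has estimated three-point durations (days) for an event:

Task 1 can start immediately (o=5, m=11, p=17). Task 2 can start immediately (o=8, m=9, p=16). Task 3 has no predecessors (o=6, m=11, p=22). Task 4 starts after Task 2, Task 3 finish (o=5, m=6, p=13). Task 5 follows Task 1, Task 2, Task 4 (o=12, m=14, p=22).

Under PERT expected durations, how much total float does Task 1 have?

8 days

te_Task 1 = (5 + 4·11 + 17)/6 = 66/6 = 11
te_Task 2 = (8 + 4·9 + 16)/6 = 60/6 = 10
te_Task 3 = (6 + 4·11 + 22)/6 = 72/6 = 12
te_Task 4 = (5 + 4·6 + 13)/6 = 42/6 = 7
te_Task 5 = (12 + 4·14 + 22)/6 = 90/6 = 15

Forward pass:
ES_Task 1 = 0; EF_Task 1 = 11
ES_Task 2 = 0; EF_Task 2 = 10
ES_Task 3 = 0; EF_Task 3 = 12
ES_Task 4 = max(EF_Task 2=10, EF_Task 3=12) = 12; EF_Task 4 = 12+7 = 19
ES_Task 5 = max(EF_Task 1=11, EF_Task 2=10, EF_Task 4=19) = 19; EF_Task 5 = 19+15 = 34
Expected project duration μ = 34 days. Critical path: Task 3 → Task 4 → Task 5.

Backward pass:
LF_Task 5 = 34; LS_Task 5 = 34−15 = 19
LF_Task 4 = LS_Task 5 = 19; LS_Task 4 = 19−7 = 12
LF_Task 3 = LS_Task 4 = 12; LS_Task 3 = 12−12 = 0
LF_Task 2 = min(LS_Task 4=12, LS_Task 5=19) = 12; LS_Task 2 = 12−10 = 2
LF_Task 1 = LS_Task 5 = 19; LS_Task 1 = 19−11 = 8
Slack_Task 1 = LS_Task 1 − ES_Task 1 = 8 − 0 = 8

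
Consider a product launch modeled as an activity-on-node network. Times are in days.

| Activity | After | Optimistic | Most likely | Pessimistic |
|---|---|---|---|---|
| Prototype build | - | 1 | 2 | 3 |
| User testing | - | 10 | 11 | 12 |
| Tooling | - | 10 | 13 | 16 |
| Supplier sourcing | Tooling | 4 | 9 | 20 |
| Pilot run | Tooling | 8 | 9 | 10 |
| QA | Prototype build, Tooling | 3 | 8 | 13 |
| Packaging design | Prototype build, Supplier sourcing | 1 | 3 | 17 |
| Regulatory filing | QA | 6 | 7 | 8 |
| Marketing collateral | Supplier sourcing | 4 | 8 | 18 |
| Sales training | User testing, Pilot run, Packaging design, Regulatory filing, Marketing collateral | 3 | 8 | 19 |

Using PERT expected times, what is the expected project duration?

te_Prototype build = (1 + 4·2 + 3)/6 = 12/6 = 2
te_User testing = (10 + 4·11 + 12)/6 = 66/6 = 11
te_Tooling = (10 + 4·13 + 16)/6 = 78/6 = 13
te_Supplier sourcing = (4 + 4·9 + 20)/6 = 60/6 = 10
te_Pilot run = (8 + 4·9 + 10)/6 = 54/6 = 9
te_QA = (3 + 4·8 + 13)/6 = 48/6 = 8
te_Packaging design = (1 + 4·3 + 17)/6 = 30/6 = 5
te_Regulatory filing = (6 + 4·7 + 8)/6 = 42/6 = 7
te_Marketing collateral = (4 + 4·8 + 18)/6 = 54/6 = 9
te_Sales training = (3 + 4·8 + 19)/6 = 54/6 = 9

Forward pass:
ES_Prototype build = 0; EF_Prototype build = 2
ES_User testing = 0; EF_User testing = 11
ES_Tooling = 0; EF_Tooling = 13
ES_Supplier sourcing = 13; EF_Supplier sourcing = 13+10 = 23
ES_Pilot run = 13; EF_Pilot run = 13+9 = 22
ES_QA = max(EF_Prototype build=2, EF_Tooling=13) = 13; EF_QA = 13+8 = 21
ES_Packaging design = max(EF_Prototype build=2, EF_Supplier sourcing=23) = 23; EF_Packaging design = 23+5 = 28
ES_Regulatory filing = 21; EF_Regulatory filing = 21+7 = 28
ES_Marketing collateral = 23; EF_Marketing collateral = 23+9 = 32
ES_Sales training = max(EF_User testing=11, EF_Pilot run=22, EF_Packaging design=28, EF_Regulatory filing=28, EF_Marketing collateral=32) = 32; EF_Sales training = 32+9 = 41
Expected project duration μ = 41 days. Critical path: Tooling → Supplier sourcing → Marketing collateral → Sales training.

41 days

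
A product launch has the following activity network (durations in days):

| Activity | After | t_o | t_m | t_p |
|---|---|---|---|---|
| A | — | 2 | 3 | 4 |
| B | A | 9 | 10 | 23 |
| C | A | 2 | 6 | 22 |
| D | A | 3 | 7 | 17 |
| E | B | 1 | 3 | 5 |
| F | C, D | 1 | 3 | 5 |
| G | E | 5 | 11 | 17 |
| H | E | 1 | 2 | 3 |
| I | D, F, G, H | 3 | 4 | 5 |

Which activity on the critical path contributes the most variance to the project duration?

te_A = (2 + 4·3 + 4)/6 = 18/6 = 3; σ²_A = ((4−2)/6)² = 0.111
te_B = (9 + 4·10 + 23)/6 = 72/6 = 12; σ²_B = ((23−9)/6)² = 5.444
te_C = (2 + 4·6 + 22)/6 = 48/6 = 8; σ²_C = ((22−2)/6)² = 11.111
te_D = (3 + 4·7 + 17)/6 = 48/6 = 8; σ²_D = ((17−3)/6)² = 5.444
te_E = (1 + 4·3 + 5)/6 = 18/6 = 3; σ²_E = ((5−1)/6)² = 0.444
te_F = (1 + 4·3 + 5)/6 = 18/6 = 3; σ²_F = ((5−1)/6)² = 0.444
te_G = (5 + 4·11 + 17)/6 = 66/6 = 11; σ²_G = ((17−5)/6)² = 4.000
te_H = (1 + 4·2 + 3)/6 = 12/6 = 2; σ²_H = ((3−1)/6)² = 0.111
te_I = (3 + 4·4 + 5)/6 = 24/6 = 4; σ²_I = ((5−3)/6)² = 0.111

Forward pass:
ES_A = 0; EF_A = 3
ES_B = 3; EF_B = 3+12 = 15
ES_C = 3; EF_C = 3+8 = 11
ES_D = 3; EF_D = 3+8 = 11
ES_E = 15; EF_E = 15+3 = 18
ES_F = max(EF_C=11, EF_D=11) = 11; EF_F = 11+3 = 14
ES_G = 18; EF_G = 18+11 = 29
ES_H = 18; EF_H = 18+2 = 20
ES_I = max(EF_D=11, EF_F=14, EF_G=29, EF_H=20) = 29; EF_I = 29+4 = 33
Expected project duration μ = 33 days. Critical path: A → B → E → G → I.

Variances on critical path: σ²_A=0.111, σ²_B=5.444, σ²_E=0.444, σ²_G=4.000, σ²_I=0.111.
Largest is σ²_B = 5.444.

B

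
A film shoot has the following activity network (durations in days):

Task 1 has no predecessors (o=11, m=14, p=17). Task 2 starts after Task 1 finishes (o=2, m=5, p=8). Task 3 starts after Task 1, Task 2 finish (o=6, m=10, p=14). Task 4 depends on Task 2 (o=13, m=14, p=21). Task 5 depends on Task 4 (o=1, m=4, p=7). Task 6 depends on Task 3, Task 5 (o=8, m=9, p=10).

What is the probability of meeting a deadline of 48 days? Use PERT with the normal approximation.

0.674

te_Task 1 = (11 + 4·14 + 17)/6 = 84/6 = 14; σ²_Task 1 = ((17−11)/6)² = 1.000
te_Task 2 = (2 + 4·5 + 8)/6 = 30/6 = 5; σ²_Task 2 = ((8−2)/6)² = 1.000
te_Task 3 = (6 + 4·10 + 14)/6 = 60/6 = 10; σ²_Task 3 = ((14−6)/6)² = 1.778
te_Task 4 = (13 + 4·14 + 21)/6 = 90/6 = 15; σ²_Task 4 = ((21−13)/6)² = 1.778
te_Task 5 = (1 + 4·4 + 7)/6 = 24/6 = 4; σ²_Task 5 = ((7−1)/6)² = 1.000
te_Task 6 = (8 + 4·9 + 10)/6 = 54/6 = 9; σ²_Task 6 = ((10−8)/6)² = 0.111

Forward pass:
ES_Task 1 = 0; EF_Task 1 = 14
ES_Task 2 = 14; EF_Task 2 = 14+5 = 19
ES_Task 3 = max(EF_Task 1=14, EF_Task 2=19) = 19; EF_Task 3 = 19+10 = 29
ES_Task 4 = 19; EF_Task 4 = 19+15 = 34
ES_Task 5 = 34; EF_Task 5 = 34+4 = 38
ES_Task 6 = max(EF_Task 3=29, EF_Task 5=38) = 38; EF_Task 6 = 38+9 = 47
Expected project duration μ = 47 days. Critical path: Task 1 → Task 2 → Task 4 → Task 5 → Task 6.

Variance along critical path = 1.000 + 1.000 + 1.778 + 1.000 + 0.111 = 4.889; σ = √4.889 = 2.211 days.
Z = (48 − 47) / 2.211 = 0.452
P(T ≤ 48) = Φ(0.452) ≈ 0.674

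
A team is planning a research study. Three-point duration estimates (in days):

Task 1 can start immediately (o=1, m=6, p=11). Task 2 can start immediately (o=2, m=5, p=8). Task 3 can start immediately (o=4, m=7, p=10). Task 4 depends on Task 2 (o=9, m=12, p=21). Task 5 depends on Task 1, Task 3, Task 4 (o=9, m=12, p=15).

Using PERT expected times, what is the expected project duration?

te_Task 1 = (1 + 4·6 + 11)/6 = 36/6 = 6
te_Task 2 = (2 + 4·5 + 8)/6 = 30/6 = 5
te_Task 3 = (4 + 4·7 + 10)/6 = 42/6 = 7
te_Task 4 = (9 + 4·12 + 21)/6 = 78/6 = 13
te_Task 5 = (9 + 4·12 + 15)/6 = 72/6 = 12

Forward pass:
ES_Task 1 = 0; EF_Task 1 = 6
ES_Task 2 = 0; EF_Task 2 = 5
ES_Task 3 = 0; EF_Task 3 = 7
ES_Task 4 = 5; EF_Task 4 = 5+13 = 18
ES_Task 5 = max(EF_Task 1=6, EF_Task 3=7, EF_Task 4=18) = 18; EF_Task 5 = 18+12 = 30
Expected project duration μ = 30 days. Critical path: Task 2 → Task 4 → Task 5.

30 days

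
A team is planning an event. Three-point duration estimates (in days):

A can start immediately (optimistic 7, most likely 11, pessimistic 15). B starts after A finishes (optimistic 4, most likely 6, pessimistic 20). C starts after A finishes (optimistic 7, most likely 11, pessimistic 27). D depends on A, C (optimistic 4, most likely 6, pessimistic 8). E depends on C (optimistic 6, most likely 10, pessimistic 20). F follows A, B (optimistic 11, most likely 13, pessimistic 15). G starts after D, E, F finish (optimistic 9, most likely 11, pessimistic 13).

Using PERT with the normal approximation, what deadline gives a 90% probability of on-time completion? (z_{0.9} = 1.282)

51.6 days

te_A = (7 + 4·11 + 15)/6 = 66/6 = 11; σ²_A = ((15−7)/6)² = 1.778
te_B = (4 + 4·6 + 20)/6 = 48/6 = 8; σ²_B = ((20−4)/6)² = 7.111
te_C = (7 + 4·11 + 27)/6 = 78/6 = 13; σ²_C = ((27−7)/6)² = 11.111
te_D = (4 + 4·6 + 8)/6 = 36/6 = 6; σ²_D = ((8−4)/6)² = 0.444
te_E = (6 + 4·10 + 20)/6 = 66/6 = 11; σ²_E = ((20−6)/6)² = 5.444
te_F = (11 + 4·13 + 15)/6 = 78/6 = 13; σ²_F = ((15−11)/6)² = 0.444
te_G = (9 + 4·11 + 13)/6 = 66/6 = 11; σ²_G = ((13−9)/6)² = 0.444

Forward pass:
ES_A = 0; EF_A = 11
ES_B = 11; EF_B = 11+8 = 19
ES_C = 11; EF_C = 11+13 = 24
ES_D = max(EF_A=11, EF_C=24) = 24; EF_D = 24+6 = 30
ES_E = 24; EF_E = 24+11 = 35
ES_F = max(EF_A=11, EF_B=19) = 19; EF_F = 19+13 = 32
ES_G = max(EF_D=30, EF_E=35, EF_F=32) = 35; EF_G = 35+11 = 46
Expected project duration μ = 46 days. Critical path: A → C → E → G.

Variance along critical path = 1.778 + 11.111 + 5.444 + 0.444 = 18.778; σ = 4.333 days.
D = μ + z·σ = 46 + 1.282·4.333 = 51.6 days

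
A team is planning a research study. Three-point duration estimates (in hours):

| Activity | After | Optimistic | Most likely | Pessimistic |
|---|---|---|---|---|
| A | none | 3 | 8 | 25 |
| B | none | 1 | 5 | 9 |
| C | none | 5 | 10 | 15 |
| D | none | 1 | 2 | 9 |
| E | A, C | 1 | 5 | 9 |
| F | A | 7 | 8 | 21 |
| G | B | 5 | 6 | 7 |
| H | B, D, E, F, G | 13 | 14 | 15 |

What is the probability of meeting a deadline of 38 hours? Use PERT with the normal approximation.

0.821

te_A = (3 + 4·8 + 25)/6 = 60/6 = 10; σ²_A = ((25−3)/6)² = 13.444
te_B = (1 + 4·5 + 9)/6 = 30/6 = 5; σ²_B = ((9−1)/6)² = 1.778
te_C = (5 + 4·10 + 15)/6 = 60/6 = 10; σ²_C = ((15−5)/6)² = 2.778
te_D = (1 + 4·2 + 9)/6 = 18/6 = 3; σ²_D = ((9−1)/6)² = 1.778
te_E = (1 + 4·5 + 9)/6 = 30/6 = 5; σ²_E = ((9−1)/6)² = 1.778
te_F = (7 + 4·8 + 21)/6 = 60/6 = 10; σ²_F = ((21−7)/6)² = 5.444
te_G = (5 + 4·6 + 7)/6 = 36/6 = 6; σ²_G = ((7−5)/6)² = 0.111
te_H = (13 + 4·14 + 15)/6 = 84/6 = 14; σ²_H = ((15−13)/6)² = 0.111

Forward pass:
ES_A = 0; EF_A = 10
ES_B = 0; EF_B = 5
ES_C = 0; EF_C = 10
ES_D = 0; EF_D = 3
ES_E = max(EF_A=10, EF_C=10) = 10; EF_E = 10+5 = 15
ES_F = 10; EF_F = 10+10 = 20
ES_G = 5; EF_G = 5+6 = 11
ES_H = max(EF_B=5, EF_D=3, EF_E=15, EF_F=20, EF_G=11) = 20; EF_H = 20+14 = 34
Expected project duration μ = 34 hours. Critical path: A → F → H.

Variance along critical path = 13.444 + 5.444 + 0.111 = 19.000; σ = √19.000 = 4.359 hours.
Z = (38 − 34) / 4.359 = 0.918
P(T ≤ 38) = Φ(0.918) ≈ 0.821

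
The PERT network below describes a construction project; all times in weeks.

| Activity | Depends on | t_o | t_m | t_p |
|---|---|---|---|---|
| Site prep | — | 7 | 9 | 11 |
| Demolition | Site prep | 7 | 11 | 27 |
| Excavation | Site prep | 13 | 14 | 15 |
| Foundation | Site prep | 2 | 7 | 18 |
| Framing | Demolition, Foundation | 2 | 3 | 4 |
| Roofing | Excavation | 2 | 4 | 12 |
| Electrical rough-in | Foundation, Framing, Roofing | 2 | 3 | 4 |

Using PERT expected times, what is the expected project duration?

te_Site prep = (7 + 4·9 + 11)/6 = 54/6 = 9
te_Demolition = (7 + 4·11 + 27)/6 = 78/6 = 13
te_Excavation = (13 + 4·14 + 15)/6 = 84/6 = 14
te_Foundation = (2 + 4·7 + 18)/6 = 48/6 = 8
te_Framing = (2 + 4·3 + 4)/6 = 18/6 = 3
te_Roofing = (2 + 4·4 + 12)/6 = 30/6 = 5
te_Electrical rough-in = (2 + 4·3 + 4)/6 = 18/6 = 3

Forward pass:
ES_Site prep = 0; EF_Site prep = 9
ES_Demolition = 9; EF_Demolition = 9+13 = 22
ES_Excavation = 9; EF_Excavation = 9+14 = 23
ES_Foundation = 9; EF_Foundation = 9+8 = 17
ES_Framing = max(EF_Demolition=22, EF_Foundation=17) = 22; EF_Framing = 22+3 = 25
ES_Roofing = 23; EF_Roofing = 23+5 = 28
ES_Electrical rough-in = max(EF_Foundation=17, EF_Framing=25, EF_Roofing=28) = 28; EF_Electrical rough-in = 28+3 = 31
Expected project duration μ = 31 weeks. Critical path: Site prep → Excavation → Roofing → Electrical rough-in.

31 weeks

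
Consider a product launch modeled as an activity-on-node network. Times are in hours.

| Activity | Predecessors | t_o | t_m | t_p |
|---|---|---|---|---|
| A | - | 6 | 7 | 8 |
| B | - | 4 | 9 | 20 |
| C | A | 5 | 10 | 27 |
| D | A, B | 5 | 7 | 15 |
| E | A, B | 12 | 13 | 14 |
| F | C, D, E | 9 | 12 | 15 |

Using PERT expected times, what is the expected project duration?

te_A = (6 + 4·7 + 8)/6 = 42/6 = 7
te_B = (4 + 4·9 + 20)/6 = 60/6 = 10
te_C = (5 + 4·10 + 27)/6 = 72/6 = 12
te_D = (5 + 4·7 + 15)/6 = 48/6 = 8
te_E = (12 + 4·13 + 14)/6 = 78/6 = 13
te_F = (9 + 4·12 + 15)/6 = 72/6 = 12

Forward pass:
ES_A = 0; EF_A = 7
ES_B = 0; EF_B = 10
ES_C = 7; EF_C = 7+12 = 19
ES_D = max(EF_A=7, EF_B=10) = 10; EF_D = 10+8 = 18
ES_E = max(EF_A=7, EF_B=10) = 10; EF_E = 10+13 = 23
ES_F = max(EF_C=19, EF_D=18, EF_E=23) = 23; EF_F = 23+12 = 35
Expected project duration μ = 35 hours. Critical path: B → E → F.

35 hours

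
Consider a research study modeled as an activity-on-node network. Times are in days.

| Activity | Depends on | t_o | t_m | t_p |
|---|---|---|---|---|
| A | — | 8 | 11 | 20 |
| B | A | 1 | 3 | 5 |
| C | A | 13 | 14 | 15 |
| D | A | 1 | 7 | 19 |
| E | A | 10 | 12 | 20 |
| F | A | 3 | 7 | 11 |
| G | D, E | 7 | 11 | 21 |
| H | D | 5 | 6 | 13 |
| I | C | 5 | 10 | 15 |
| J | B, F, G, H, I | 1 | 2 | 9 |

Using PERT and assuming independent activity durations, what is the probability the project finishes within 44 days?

0.857

te_A = (8 + 4·11 + 20)/6 = 72/6 = 12; σ²_A = ((20−8)/6)² = 4.000
te_B = (1 + 4·3 + 5)/6 = 18/6 = 3; σ²_B = ((5−1)/6)² = 0.444
te_C = (13 + 4·14 + 15)/6 = 84/6 = 14; σ²_C = ((15−13)/6)² = 0.111
te_D = (1 + 4·7 + 19)/6 = 48/6 = 8; σ²_D = ((19−1)/6)² = 9.000
te_E = (10 + 4·12 + 20)/6 = 78/6 = 13; σ²_E = ((20−10)/6)² = 2.778
te_F = (3 + 4·7 + 11)/6 = 42/6 = 7; σ²_F = ((11−3)/6)² = 1.778
te_G = (7 + 4·11 + 21)/6 = 72/6 = 12; σ²_G = ((21−7)/6)² = 5.444
te_H = (5 + 4·6 + 13)/6 = 42/6 = 7; σ²_H = ((13−5)/6)² = 1.778
te_I = (5 + 4·10 + 15)/6 = 60/6 = 10; σ²_I = ((15−5)/6)² = 2.778
te_J = (1 + 4·2 + 9)/6 = 18/6 = 3; σ²_J = ((9−1)/6)² = 1.778

Forward pass:
ES_A = 0; EF_A = 12
ES_B = 12; EF_B = 12+3 = 15
ES_C = 12; EF_C = 12+14 = 26
ES_D = 12; EF_D = 12+8 = 20
ES_E = 12; EF_E = 12+13 = 25
ES_F = 12; EF_F = 12+7 = 19
ES_G = max(EF_D=20, EF_E=25) = 25; EF_G = 25+12 = 37
ES_H = 20; EF_H = 20+7 = 27
ES_I = 26; EF_I = 26+10 = 36
ES_J = max(EF_B=15, EF_F=19, EF_G=37, EF_H=27, EF_I=36) = 37; EF_J = 37+3 = 40
Expected project duration μ = 40 days. Critical path: A → E → G → J.

Variance along critical path = 4.000 + 2.778 + 5.444 + 1.778 = 14.000; σ = √14.000 = 3.742 days.
Z = (44 − 40) / 3.742 = 1.069
P(T ≤ 44) = Φ(1.069) ≈ 0.857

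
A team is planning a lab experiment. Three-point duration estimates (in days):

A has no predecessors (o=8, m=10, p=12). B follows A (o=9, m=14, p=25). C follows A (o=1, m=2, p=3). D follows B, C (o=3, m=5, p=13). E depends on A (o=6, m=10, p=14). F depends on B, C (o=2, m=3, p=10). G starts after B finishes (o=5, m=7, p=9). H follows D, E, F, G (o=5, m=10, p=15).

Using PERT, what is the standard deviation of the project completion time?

te_A = (8 + 4·10 + 12)/6 = 60/6 = 10; σ²_A = ((12−8)/6)² = 0.444
te_B = (9 + 4·14 + 25)/6 = 90/6 = 15; σ²_B = ((25−9)/6)² = 7.111
te_C = (1 + 4·2 + 3)/6 = 12/6 = 2; σ²_C = ((3−1)/6)² = 0.111
te_D = (3 + 4·5 + 13)/6 = 36/6 = 6; σ²_D = ((13−3)/6)² = 2.778
te_E = (6 + 4·10 + 14)/6 = 60/6 = 10; σ²_E = ((14−6)/6)² = 1.778
te_F = (2 + 4·3 + 10)/6 = 24/6 = 4; σ²_F = ((10−2)/6)² = 1.778
te_G = (5 + 4·7 + 9)/6 = 42/6 = 7; σ²_G = ((9−5)/6)² = 0.444
te_H = (5 + 4·10 + 15)/6 = 60/6 = 10; σ²_H = ((15−5)/6)² = 2.778

Forward pass:
ES_A = 0; EF_A = 10
ES_B = 10; EF_B = 10+15 = 25
ES_C = 10; EF_C = 10+2 = 12
ES_D = max(EF_B=25, EF_C=12) = 25; EF_D = 25+6 = 31
ES_E = 10; EF_E = 10+10 = 20
ES_F = max(EF_B=25, EF_C=12) = 25; EF_F = 25+4 = 29
ES_G = 25; EF_G = 25+7 = 32
ES_H = max(EF_D=31, EF_E=20, EF_F=29, EF_G=32) = 32; EF_H = 32+10 = 42
Expected project duration μ = 42 days. Critical path: A → B → G → H.

Variance along critical path = 0.444 + 7.111 + 0.444 + 2.778 = 10.778
σ = √10.778 = 3.283 days

3.28 days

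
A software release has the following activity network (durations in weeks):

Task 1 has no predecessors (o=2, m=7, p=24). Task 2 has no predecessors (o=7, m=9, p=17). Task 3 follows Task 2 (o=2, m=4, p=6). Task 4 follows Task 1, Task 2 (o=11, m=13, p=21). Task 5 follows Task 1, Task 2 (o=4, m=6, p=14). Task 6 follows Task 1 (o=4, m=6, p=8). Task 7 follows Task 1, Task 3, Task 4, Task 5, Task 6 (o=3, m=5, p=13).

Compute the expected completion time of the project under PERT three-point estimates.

te_Task 1 = (2 + 4·7 + 24)/6 = 54/6 = 9
te_Task 2 = (7 + 4·9 + 17)/6 = 60/6 = 10
te_Task 3 = (2 + 4·4 + 6)/6 = 24/6 = 4
te_Task 4 = (11 + 4·13 + 21)/6 = 84/6 = 14
te_Task 5 = (4 + 4·6 + 14)/6 = 42/6 = 7
te_Task 6 = (4 + 4·6 + 8)/6 = 36/6 = 6
te_Task 7 = (3 + 4·5 + 13)/6 = 36/6 = 6

Forward pass:
ES_Task 1 = 0; EF_Task 1 = 9
ES_Task 2 = 0; EF_Task 2 = 10
ES_Task 3 = 10; EF_Task 3 = 10+4 = 14
ES_Task 4 = max(EF_Task 1=9, EF_Task 2=10) = 10; EF_Task 4 = 10+14 = 24
ES_Task 5 = max(EF_Task 1=9, EF_Task 2=10) = 10; EF_Task 5 = 10+7 = 17
ES_Task 6 = 9; EF_Task 6 = 9+6 = 15
ES_Task 7 = max(EF_Task 1=9, EF_Task 3=14, EF_Task 4=24, EF_Task 5=17, EF_Task 6=15) = 24; EF_Task 7 = 24+6 = 30
Expected project duration μ = 30 weeks. Critical path: Task 2 → Task 4 → Task 7.

30 weeks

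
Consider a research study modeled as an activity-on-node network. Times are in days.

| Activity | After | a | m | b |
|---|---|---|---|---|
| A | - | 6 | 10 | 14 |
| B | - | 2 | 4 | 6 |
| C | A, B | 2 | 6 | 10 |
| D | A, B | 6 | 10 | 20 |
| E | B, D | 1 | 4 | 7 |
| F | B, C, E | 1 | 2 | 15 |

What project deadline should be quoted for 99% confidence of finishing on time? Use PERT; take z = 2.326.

te_A = (6 + 4·10 + 14)/6 = 60/6 = 10; σ²_A = ((14−6)/6)² = 1.778
te_B = (2 + 4·4 + 6)/6 = 24/6 = 4; σ²_B = ((6−2)/6)² = 0.444
te_C = (2 + 4·6 + 10)/6 = 36/6 = 6; σ²_C = ((10−2)/6)² = 1.778
te_D = (6 + 4·10 + 20)/6 = 66/6 = 11; σ²_D = ((20−6)/6)² = 5.444
te_E = (1 + 4·4 + 7)/6 = 24/6 = 4; σ²_E = ((7−1)/6)² = 1.000
te_F = (1 + 4·2 + 15)/6 = 24/6 = 4; σ²_F = ((15−1)/6)² = 5.444

Forward pass:
ES_A = 0; EF_A = 10
ES_B = 0; EF_B = 4
ES_C = max(EF_A=10, EF_B=4) = 10; EF_C = 10+6 = 16
ES_D = max(EF_A=10, EF_B=4) = 10; EF_D = 10+11 = 21
ES_E = max(EF_B=4, EF_D=21) = 21; EF_E = 21+4 = 25
ES_F = max(EF_B=4, EF_C=16, EF_E=25) = 25; EF_F = 25+4 = 29
Expected project duration μ = 29 days. Critical path: A → D → E → F.

Variance along critical path = 1.778 + 5.444 + 1.000 + 5.444 = 13.667; σ = 3.697 days.
D = μ + z·σ = 29 + 2.326·3.697 = 37.6 days

37.6 days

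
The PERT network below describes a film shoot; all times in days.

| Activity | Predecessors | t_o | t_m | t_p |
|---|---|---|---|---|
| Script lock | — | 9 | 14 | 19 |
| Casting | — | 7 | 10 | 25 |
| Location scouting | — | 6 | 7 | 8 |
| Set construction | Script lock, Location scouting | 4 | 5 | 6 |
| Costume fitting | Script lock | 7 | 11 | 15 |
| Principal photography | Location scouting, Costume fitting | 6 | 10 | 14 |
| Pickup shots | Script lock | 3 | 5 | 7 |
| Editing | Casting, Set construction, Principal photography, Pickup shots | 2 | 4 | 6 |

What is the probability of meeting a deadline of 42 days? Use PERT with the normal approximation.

0.875

te_Script lock = (9 + 4·14 + 19)/6 = 84/6 = 14; σ²_Script lock = ((19−9)/6)² = 2.778
te_Casting = (7 + 4·10 + 25)/6 = 72/6 = 12; σ²_Casting = ((25−7)/6)² = 9.000
te_Location scouting = (6 + 4·7 + 8)/6 = 42/6 = 7; σ²_Location scouting = ((8−6)/6)² = 0.111
te_Set construction = (4 + 4·5 + 6)/6 = 30/6 = 5; σ²_Set construction = ((6−4)/6)² = 0.111
te_Costume fitting = (7 + 4·11 + 15)/6 = 66/6 = 11; σ²_Costume fitting = ((15−7)/6)² = 1.778
te_Principal photography = (6 + 4·10 + 14)/6 = 60/6 = 10; σ²_Principal photography = ((14−6)/6)² = 1.778
te_Pickup shots = (3 + 4·5 + 7)/6 = 30/6 = 5; σ²_Pickup shots = ((7−3)/6)² = 0.444
te_Editing = (2 + 4·4 + 6)/6 = 24/6 = 4; σ²_Editing = ((6−2)/6)² = 0.444

Forward pass:
ES_Script lock = 0; EF_Script lock = 14
ES_Casting = 0; EF_Casting = 12
ES_Location scouting = 0; EF_Location scouting = 7
ES_Set construction = max(EF_Script lock=14, EF_Location scouting=7) = 14; EF_Set construction = 14+5 = 19
ES_Costume fitting = 14; EF_Costume fitting = 14+11 = 25
ES_Principal photography = max(EF_Location scouting=7, EF_Costume fitting=25) = 25; EF_Principal photography = 25+10 = 35
ES_Pickup shots = 14; EF_Pickup shots = 14+5 = 19
ES_Editing = max(EF_Casting=12, EF_Set construction=19, EF_Principal photography=35, EF_Pickup shots=19) = 35; EF_Editing = 35+4 = 39
Expected project duration μ = 39 days. Critical path: Script lock → Costume fitting → Principal photography → Editing.

Variance along critical path = 2.778 + 1.778 + 1.778 + 0.444 = 6.778; σ = √6.778 = 2.603 days.
Z = (42 − 39) / 2.603 = 1.152
P(T ≤ 42) = Φ(1.152) ≈ 0.875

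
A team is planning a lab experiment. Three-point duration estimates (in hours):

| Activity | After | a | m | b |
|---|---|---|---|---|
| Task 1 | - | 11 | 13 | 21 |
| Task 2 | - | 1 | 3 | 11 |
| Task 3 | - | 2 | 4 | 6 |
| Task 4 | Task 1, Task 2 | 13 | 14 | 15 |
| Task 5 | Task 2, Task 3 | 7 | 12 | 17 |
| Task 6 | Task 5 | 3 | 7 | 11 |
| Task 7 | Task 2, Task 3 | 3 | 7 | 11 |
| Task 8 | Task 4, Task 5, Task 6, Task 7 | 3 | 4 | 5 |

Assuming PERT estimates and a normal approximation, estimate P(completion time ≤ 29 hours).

te_Task 1 = (11 + 4·13 + 21)/6 = 84/6 = 14; σ²_Task 1 = ((21−11)/6)² = 2.778
te_Task 2 = (1 + 4·3 + 11)/6 = 24/6 = 4; σ²_Task 2 = ((11−1)/6)² = 2.778
te_Task 3 = (2 + 4·4 + 6)/6 = 24/6 = 4; σ²_Task 3 = ((6−2)/6)² = 0.444
te_Task 4 = (13 + 4·14 + 15)/6 = 84/6 = 14; σ²_Task 4 = ((15−13)/6)² = 0.111
te_Task 5 = (7 + 4·12 + 17)/6 = 72/6 = 12; σ²_Task 5 = ((17−7)/6)² = 2.778
te_Task 6 = (3 + 4·7 + 11)/6 = 42/6 = 7; σ²_Task 6 = ((11−3)/6)² = 1.778
te_Task 7 = (3 + 4·7 + 11)/6 = 42/6 = 7; σ²_Task 7 = ((11−3)/6)² = 1.778
te_Task 8 = (3 + 4·4 + 5)/6 = 24/6 = 4; σ²_Task 8 = ((5−3)/6)² = 0.111

Forward pass:
ES_Task 1 = 0; EF_Task 1 = 14
ES_Task 2 = 0; EF_Task 2 = 4
ES_Task 3 = 0; EF_Task 3 = 4
ES_Task 4 = max(EF_Task 1=14, EF_Task 2=4) = 14; EF_Task 4 = 14+14 = 28
ES_Task 5 = max(EF_Task 2=4, EF_Task 3=4) = 4; EF_Task 5 = 4+12 = 16
ES_Task 6 = 16; EF_Task 6 = 16+7 = 23
ES_Task 7 = max(EF_Task 2=4, EF_Task 3=4) = 4; EF_Task 7 = 4+7 = 11
ES_Task 8 = max(EF_Task 4=28, EF_Task 5=16, EF_Task 6=23, EF_Task 7=11) = 28; EF_Task 8 = 28+4 = 32
Expected project duration μ = 32 hours. Critical path: Task 1 → Task 4 → Task 8.

Variance along critical path = 2.778 + 0.111 + 0.111 = 3.000; σ = √3.000 = 1.732 hours.
Z = (29 − 32) / 1.732 = -1.732
P(T ≤ 29) = Φ(-1.732) ≈ 0.042

0.042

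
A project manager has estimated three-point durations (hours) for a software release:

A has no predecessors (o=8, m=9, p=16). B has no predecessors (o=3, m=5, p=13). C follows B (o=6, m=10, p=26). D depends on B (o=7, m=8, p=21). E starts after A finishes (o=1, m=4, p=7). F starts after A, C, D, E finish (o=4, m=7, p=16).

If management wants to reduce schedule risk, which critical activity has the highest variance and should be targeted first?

C

te_A = (8 + 4·9 + 16)/6 = 60/6 = 10; σ²_A = ((16−8)/6)² = 1.778
te_B = (3 + 4·5 + 13)/6 = 36/6 = 6; σ²_B = ((13−3)/6)² = 2.778
te_C = (6 + 4·10 + 26)/6 = 72/6 = 12; σ²_C = ((26−6)/6)² = 11.111
te_D = (7 + 4·8 + 21)/6 = 60/6 = 10; σ²_D = ((21−7)/6)² = 5.444
te_E = (1 + 4·4 + 7)/6 = 24/6 = 4; σ²_E = ((7−1)/6)² = 1.000
te_F = (4 + 4·7 + 16)/6 = 48/6 = 8; σ²_F = ((16−4)/6)² = 4.000

Forward pass:
ES_A = 0; EF_A = 10
ES_B = 0; EF_B = 6
ES_C = 6; EF_C = 6+12 = 18
ES_D = 6; EF_D = 6+10 = 16
ES_E = 10; EF_E = 10+4 = 14
ES_F = max(EF_A=10, EF_C=18, EF_D=16, EF_E=14) = 18; EF_F = 18+8 = 26
Expected project duration μ = 26 hours. Critical path: B → C → F.

Variances on critical path: σ²_B=2.778, σ²_C=11.111, σ²_F=4.000.
Largest is σ²_C = 11.111.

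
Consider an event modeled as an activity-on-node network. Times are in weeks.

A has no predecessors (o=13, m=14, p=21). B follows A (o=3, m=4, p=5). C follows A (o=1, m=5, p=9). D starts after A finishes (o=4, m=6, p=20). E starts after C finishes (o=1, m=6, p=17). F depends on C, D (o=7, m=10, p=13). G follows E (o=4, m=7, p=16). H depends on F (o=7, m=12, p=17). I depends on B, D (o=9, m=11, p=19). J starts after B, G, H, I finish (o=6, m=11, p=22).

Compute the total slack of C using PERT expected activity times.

3 weeks

te_A = (13 + 4·14 + 21)/6 = 90/6 = 15
te_B = (3 + 4·4 + 5)/6 = 24/6 = 4
te_C = (1 + 4·5 + 9)/6 = 30/6 = 5
te_D = (4 + 4·6 + 20)/6 = 48/6 = 8
te_E = (1 + 4·6 + 17)/6 = 42/6 = 7
te_F = (7 + 4·10 + 13)/6 = 60/6 = 10
te_G = (4 + 4·7 + 16)/6 = 48/6 = 8
te_H = (7 + 4·12 + 17)/6 = 72/6 = 12
te_I = (9 + 4·11 + 19)/6 = 72/6 = 12
te_J = (6 + 4·11 + 22)/6 = 72/6 = 12

Forward pass:
ES_A = 0; EF_A = 15
ES_B = 15; EF_B = 15+4 = 19
ES_C = 15; EF_C = 15+5 = 20
ES_D = 15; EF_D = 15+8 = 23
ES_E = 20; EF_E = 20+7 = 27
ES_F = max(EF_C=20, EF_D=23) = 23; EF_F = 23+10 = 33
ES_G = 27; EF_G = 27+8 = 35
ES_H = 33; EF_H = 33+12 = 45
ES_I = max(EF_B=19, EF_D=23) = 23; EF_I = 23+12 = 35
ES_J = max(EF_B=19, EF_G=35, EF_H=45, EF_I=35) = 45; EF_J = 45+12 = 57
Expected project duration μ = 57 weeks. Critical path: A → D → F → H → J.

Backward pass:
LF_J = 57; LS_J = 57−12 = 45
LF_I = LS_J = 45; LS_I = 45−12 = 33
LF_H = LS_J = 45; LS_H = 45−12 = 33
LF_G = LS_J = 45; LS_G = 45−8 = 37
LF_F = LS_H = 33; LS_F = 33−10 = 23
LF_E = LS_G = 37; LS_E = 37−7 = 30
LF_D = min(LS_F=23, LS_I=33) = 23; LS_D = 23−8 = 15
LF_C = min(LS_E=30, LS_F=23) = 23; LS_C = 23−5 = 18
LF_B = min(LS_I=33, LS_J=45) = 33; LS_B = 33−4 = 29
LF_A = min(LS_B=29, LS_C=18, LS_D=15) = 15; LS_A = 15−15 = 0
Slack_C = LS_C − ES_C = 18 − 15 = 3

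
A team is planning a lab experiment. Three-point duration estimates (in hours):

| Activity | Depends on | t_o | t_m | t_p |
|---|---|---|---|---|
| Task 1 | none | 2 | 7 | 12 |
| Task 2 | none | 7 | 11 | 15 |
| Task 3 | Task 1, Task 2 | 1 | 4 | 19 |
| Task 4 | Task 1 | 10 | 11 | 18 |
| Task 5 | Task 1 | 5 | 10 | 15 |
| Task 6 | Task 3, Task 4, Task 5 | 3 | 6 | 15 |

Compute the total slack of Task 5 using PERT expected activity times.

te_Task 1 = (2 + 4·7 + 12)/6 = 42/6 = 7
te_Task 2 = (7 + 4·11 + 15)/6 = 66/6 = 11
te_Task 3 = (1 + 4·4 + 19)/6 = 36/6 = 6
te_Task 4 = (10 + 4·11 + 18)/6 = 72/6 = 12
te_Task 5 = (5 + 4·10 + 15)/6 = 60/6 = 10
te_Task 6 = (3 + 4·6 + 15)/6 = 42/6 = 7

Forward pass:
ES_Task 1 = 0; EF_Task 1 = 7
ES_Task 2 = 0; EF_Task 2 = 11
ES_Task 3 = max(EF_Task 1=7, EF_Task 2=11) = 11; EF_Task 3 = 11+6 = 17
ES_Task 4 = 7; EF_Task 4 = 7+12 = 19
ES_Task 5 = 7; EF_Task 5 = 7+10 = 17
ES_Task 6 = max(EF_Task 3=17, EF_Task 4=19, EF_Task 5=17) = 19; EF_Task 6 = 19+7 = 26
Expected project duration μ = 26 hours. Critical path: Task 1 → Task 4 → Task 6.

Backward pass:
LF_Task 6 = 26; LS_Task 6 = 26−7 = 19
LF_Task 5 = LS_Task 6 = 19; LS_Task 5 = 19−10 = 9
LF_Task 4 = LS_Task 6 = 19; LS_Task 4 = 19−12 = 7
LF_Task 3 = LS_Task 6 = 19; LS_Task 3 = 19−6 = 13
LF_Task 2 = LS_Task 3 = 13; LS_Task 2 = 13−11 = 2
LF_Task 1 = min(LS_Task 3=13, LS_Task 4=7, LS_Task 5=9) = 7; LS_Task 1 = 7−7 = 0
Slack_Task 5 = LS_Task 5 − ES_Task 5 = 9 − 7 = 2

2 hours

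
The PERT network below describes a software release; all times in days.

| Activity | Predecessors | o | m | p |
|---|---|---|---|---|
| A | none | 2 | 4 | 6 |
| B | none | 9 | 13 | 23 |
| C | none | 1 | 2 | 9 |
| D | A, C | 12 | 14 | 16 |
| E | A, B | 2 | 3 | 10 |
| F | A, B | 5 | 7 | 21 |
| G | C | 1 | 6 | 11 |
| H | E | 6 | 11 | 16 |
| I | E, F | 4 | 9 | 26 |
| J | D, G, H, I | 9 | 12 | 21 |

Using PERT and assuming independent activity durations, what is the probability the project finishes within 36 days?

te_A = (2 + 4·4 + 6)/6 = 24/6 = 4; σ²_A = ((6−2)/6)² = 0.444
te_B = (9 + 4·13 + 23)/6 = 84/6 = 14; σ²_B = ((23−9)/6)² = 5.444
te_C = (1 + 4·2 + 9)/6 = 18/6 = 3; σ²_C = ((9−1)/6)² = 1.778
te_D = (12 + 4·14 + 16)/6 = 84/6 = 14; σ²_D = ((16−12)/6)² = 0.444
te_E = (2 + 4·3 + 10)/6 = 24/6 = 4; σ²_E = ((10−2)/6)² = 1.778
te_F = (5 + 4·7 + 21)/6 = 54/6 = 9; σ²_F = ((21−5)/6)² = 7.111
te_G = (1 + 4·6 + 11)/6 = 36/6 = 6; σ²_G = ((11−1)/6)² = 2.778
te_H = (6 + 4·11 + 16)/6 = 66/6 = 11; σ²_H = ((16−6)/6)² = 2.778
te_I = (4 + 4·9 + 26)/6 = 66/6 = 11; σ²_I = ((26−4)/6)² = 13.444
te_J = (9 + 4·12 + 21)/6 = 78/6 = 13; σ²_J = ((21−9)/6)² = 4.000

Forward pass:
ES_A = 0; EF_A = 4
ES_B = 0; EF_B = 14
ES_C = 0; EF_C = 3
ES_D = max(EF_A=4, EF_C=3) = 4; EF_D = 4+14 = 18
ES_E = max(EF_A=4, EF_B=14) = 14; EF_E = 14+4 = 18
ES_F = max(EF_A=4, EF_B=14) = 14; EF_F = 14+9 = 23
ES_G = 3; EF_G = 3+6 = 9
ES_H = 18; EF_H = 18+11 = 29
ES_I = max(EF_E=18, EF_F=23) = 23; EF_I = 23+11 = 34
ES_J = max(EF_D=18, EF_G=9, EF_H=29, EF_I=34) = 34; EF_J = 34+13 = 47
Expected project duration μ = 47 days. Critical path: B → F → I → J.

Variance along critical path = 5.444 + 7.111 + 13.444 + 4.000 = 30.000; σ = √30.000 = 5.477 days.
Z = (36 − 47) / 5.477 = -2.008
P(T ≤ 36) = Φ(-2.008) ≈ 0.022

0.022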